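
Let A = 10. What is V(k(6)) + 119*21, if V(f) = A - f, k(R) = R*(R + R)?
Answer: 2437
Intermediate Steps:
k(R) = 2*R**2 (k(R) = R*(2*R) = 2*R**2)
V(f) = 10 - f
V(k(6)) + 119*21 = (10 - 2*6**2) + 119*21 = (10 - 2*36) + 2499 = (10 - 1*72) + 2499 = (10 - 72) + 2499 = -62 + 2499 = 2437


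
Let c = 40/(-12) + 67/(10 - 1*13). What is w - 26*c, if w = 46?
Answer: 2140/3 ≈ 713.33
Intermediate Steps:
c = -77/3 (c = 40*(-1/12) + 67/(10 - 13) = -10/3 + 67/(-3) = -10/3 + 67*(-⅓) = -10/3 - 67/3 = -77/3 ≈ -25.667)
w - 26*c = 46 - 26*(-77/3) = 46 + 2002/3 = 2140/3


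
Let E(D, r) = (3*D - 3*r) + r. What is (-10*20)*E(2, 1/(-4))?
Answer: -1300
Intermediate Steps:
E(D, r) = -2*r + 3*D (E(D, r) = (-3*r + 3*D) + r = -2*r + 3*D)
(-10*20)*E(2, 1/(-4)) = (-10*20)*(-2/(-4) + 3*2) = -200*(-2*(-1/4) + 6) = -200*(1/2 + 6) = -200*13/2 = -1300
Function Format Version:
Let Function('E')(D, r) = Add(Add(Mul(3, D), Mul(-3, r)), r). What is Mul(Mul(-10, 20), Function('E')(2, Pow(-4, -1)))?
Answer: -1300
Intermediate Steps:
Function('E')(D, r) = Add(Mul(-2, r), Mul(3, D)) (Function('E')(D, r) = Add(Add(Mul(-3, r), Mul(3, D)), r) = Add(Mul(-2, r), Mul(3, D)))
Mul(Mul(-10, 20), Function('E')(2, Pow(-4, -1))) = Mul(Mul(-10, 20), Add(Mul(-2, Pow(-4, -1)), Mul(3, 2))) = Mul(-200, Add(Mul(-2, Rational(-1, 4)), 6)) = Mul(-200, Add(Rational(1, 2), 6)) = Mul(-200, Rational(13, 2)) = -1300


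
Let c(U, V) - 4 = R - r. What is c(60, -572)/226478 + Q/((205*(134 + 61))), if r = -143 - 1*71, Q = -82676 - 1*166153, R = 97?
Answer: -65437517/10515050 ≈ -6.2232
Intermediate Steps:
Q = -248829 (Q = -82676 - 166153 = -248829)
r = -214 (r = -143 - 71 = -214)
c(U, V) = 315 (c(U, V) = 4 + (97 - 1*(-214)) = 4 + (97 + 214) = 4 + 311 = 315)
c(60, -572)/226478 + Q/((205*(134 + 61))) = 315/226478 - 248829*1/(205*(134 + 61)) = 315*(1/226478) - 248829/(205*195) = 45/32354 - 248829/39975 = 45/32354 - 248829*1/39975 = 45/32354 - 2023/325 = -65437517/10515050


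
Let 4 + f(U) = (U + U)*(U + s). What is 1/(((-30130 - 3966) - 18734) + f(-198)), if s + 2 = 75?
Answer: -1/3334 ≈ -0.00029994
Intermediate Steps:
s = 73 (s = -2 + 75 = 73)
f(U) = -4 + 2*U*(73 + U) (f(U) = -4 + (U + U)*(U + 73) = -4 + (2*U)*(73 + U) = -4 + 2*U*(73 + U))
1/(((-30130 - 3966) - 18734) + f(-198)) = 1/(((-30130 - 3966) - 18734) + (-4 + 2*(-198)² + 146*(-198))) = 1/((-34096 - 18734) + (-4 + 2*39204 - 28908)) = 1/(-52830 + (-4 + 78408 - 28908)) = 1/(-52830 + 49496) = 1/(-3334) = -1/3334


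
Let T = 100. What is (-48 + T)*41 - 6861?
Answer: -4729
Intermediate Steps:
(-48 + T)*41 - 6861 = (-48 + 100)*41 - 6861 = 52*41 - 6861 = 2132 - 6861 = -4729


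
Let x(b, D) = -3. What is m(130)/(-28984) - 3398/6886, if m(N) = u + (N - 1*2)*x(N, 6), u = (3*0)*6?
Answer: -5990213/12473989 ≈ -0.48022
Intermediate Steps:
u = 0 (u = 0*6 = 0)
m(N) = 6 - 3*N (m(N) = 0 + (N - 1*2)*(-3) = 0 + (N - 2)*(-3) = 0 + (-2 + N)*(-3) = 0 + (6 - 3*N) = 6 - 3*N)
m(130)/(-28984) - 3398/6886 = (6 - 3*130)/(-28984) - 3398/6886 = (6 - 390)*(-1/28984) - 3398*1/6886 = -384*(-1/28984) - 1699/3443 = 48/3623 - 1699/3443 = -5990213/12473989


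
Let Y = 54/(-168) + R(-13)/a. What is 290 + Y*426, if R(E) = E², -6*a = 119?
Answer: -827497/238 ≈ -3476.9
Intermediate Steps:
a = -119/6 (a = -⅙*119 = -119/6 ≈ -19.833)
Y = -4209/476 (Y = 54/(-168) + (-13)²/(-119/6) = 54*(-1/168) + 169*(-6/119) = -9/28 - 1014/119 = -4209/476 ≈ -8.8424)
290 + Y*426 = 290 - 4209/476*426 = 290 - 896517/238 = -827497/238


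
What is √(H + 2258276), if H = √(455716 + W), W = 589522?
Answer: √(2258276 + √1045238) ≈ 1503.1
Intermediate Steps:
H = √1045238 (H = √(455716 + 589522) = √1045238 ≈ 1022.4)
√(H + 2258276) = √(√1045238 + 2258276) = √(2258276 + √1045238)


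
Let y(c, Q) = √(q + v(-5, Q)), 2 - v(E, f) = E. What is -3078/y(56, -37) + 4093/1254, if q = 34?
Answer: 4093/1254 - 3078*√41/41 ≈ -477.44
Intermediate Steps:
v(E, f) = 2 - E
y(c, Q) = √41 (y(c, Q) = √(34 + (2 - 1*(-5))) = √(34 + (2 + 5)) = √(34 + 7) = √41)
-3078/y(56, -37) + 4093/1254 = -3078*√41/41 + 4093/1254 = 4093/1254 - 3078*√41/41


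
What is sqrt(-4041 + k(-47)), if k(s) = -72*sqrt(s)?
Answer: 3*sqrt(-449 - 8*I*sqrt(47)) ≈ 3.8753 - 63.687*I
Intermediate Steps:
sqrt(-4041 + k(-47)) = sqrt(-4041 - 72*I*sqrt(47))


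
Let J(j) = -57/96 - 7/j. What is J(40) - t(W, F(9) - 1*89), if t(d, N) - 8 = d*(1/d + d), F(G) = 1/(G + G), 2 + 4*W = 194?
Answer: -370203/160 ≈ -2313.8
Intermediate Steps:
W = 48 (W = -½ + (¼)*194 = -½ + 97/2 = 48)
J(j) = -19/32 - 7/j (J(j) = -57*1/96 - 7/j = -19/32 - 7/j)
F(G) = 1/(2*G)
t(d, N) = 8 + d*(d + 1/d) (t(d, N) = 8 + d*(1/d + d) = 8 + d*(d + 1/d))
J(40) - t(W, F(9) - 1*89) = (-19/32 - 7/40) - (9 + 48²) = (-19/32 - 7*1/40) - (9 + 2304) = (-19/32 - 7/40) - 1*2313 = -123/160 - 2313 = -370203/160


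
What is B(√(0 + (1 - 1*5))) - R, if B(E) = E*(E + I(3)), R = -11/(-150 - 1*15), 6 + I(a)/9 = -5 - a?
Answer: -61/15 - 252*I ≈ -4.0667 - 252.0*I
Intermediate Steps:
I(a) = -99 - 9*a (I(a) = -54 + 9*(-5 - a) = -54 + (-45 - 9*a) = -99 - 9*a)
R = 1/15 (R = -11/(-150 - 15) = -11/(-165) = -11*(-1/165) = 1/15 ≈ 0.066667)
B(E) = E*(-126 + E) (B(E) = E*(E + (-99 - 9*3)) = E*(E + (-99 - 27)) = E*(E - 126) = E*(-126 + E))
B(√(0 + (1 - 1*5))) - R = √(0 + (1 - 1*5))*(-126 + √(0 + (1 - 1*5))) - 1*1/15 = √(0 + (1 - 5))*(-126 + √(0 + (1 - 5))) - 1/15 = √(0 - 4)*(-126 + √(0 - 4)) - 1/15 = √(-4)*(-126 + √(-4)) - 1/15 = (2*I)*(-126 + 2*I) - 1/15 = 2*I*(-126 + 2*I) - 1/15 = -1/15 + 2*I*(-126 + 2*I)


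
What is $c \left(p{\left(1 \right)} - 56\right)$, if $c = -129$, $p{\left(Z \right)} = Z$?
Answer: $7095$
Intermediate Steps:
$c \left(p{\left(1 \right)} - 56\right) = - 129 \left(1 - 56\right) = \left(-129\right) \left(-55\right) = 7095$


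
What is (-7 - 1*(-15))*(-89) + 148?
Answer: -564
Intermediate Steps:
(-7 - 1*(-15))*(-89) + 148 = (-7 + 15)*(-89) + 148 = 8*(-89) + 148 = -712 + 148 = -564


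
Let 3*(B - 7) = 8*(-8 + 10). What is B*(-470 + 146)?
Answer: -3996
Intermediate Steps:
B = 37/3 (B = 7 + (8*(-8 + 10))/3 = 7 + (8*2)/3 = 7 + (⅓)*16 = 7 + 16/3 = 37/3 ≈ 12.333)
B*(-470 + 146) = 37*(-470 + 146)/3 = (37/3)*(-324) = -3996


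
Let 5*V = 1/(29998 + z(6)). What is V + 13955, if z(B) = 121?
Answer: 2101553226/150595 ≈ 13955.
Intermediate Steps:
V = 1/150595 (V = 1/(5*(29998 + 121)) = (1/5)/30119 = (1/5)*(1/30119) = 1/150595 ≈ 6.6403e-6)
V + 13955 = 1/150595 + 13955 = 2101553226/150595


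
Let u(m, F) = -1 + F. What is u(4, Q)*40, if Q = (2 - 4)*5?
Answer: -440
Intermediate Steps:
Q = -10 (Q = -2*5 = -10)
u(4, Q)*40 = (-1 - 10)*40 = -11*40 = -440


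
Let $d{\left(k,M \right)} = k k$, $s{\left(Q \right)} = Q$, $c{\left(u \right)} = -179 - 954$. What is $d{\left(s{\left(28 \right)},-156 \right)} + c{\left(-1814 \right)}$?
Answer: $-349$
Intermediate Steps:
$c{\left(u \right)} = -1133$ ($c{\left(u \right)} = -179 - 954 = -1133$)
$d{\left(k,M \right)} = k^{2}$
$d{\left(s{\left(28 \right)},-156 \right)} + c{\left(-1814 \right)} = 28^{2} - 1133 = 784 - 1133 = -349$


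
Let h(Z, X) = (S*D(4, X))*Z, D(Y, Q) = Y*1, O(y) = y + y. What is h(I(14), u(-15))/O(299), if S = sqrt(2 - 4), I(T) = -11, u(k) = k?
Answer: -22*I*sqrt(2)/299 ≈ -0.10406*I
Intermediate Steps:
O(y) = 2*y
D(Y, Q) = Y
S = I*sqrt(2) (S = sqrt(-2) = I*sqrt(2) ≈ 1.4142*I)
h(Z, X) = 4*I*Z*sqrt(2) (h(Z, X) = ((I*sqrt(2))*4)*Z = (4*I*sqrt(2))*Z = 4*I*Z*sqrt(2))
h(I(14), u(-15))/O(299) = (4*I*(-11)*sqrt(2))/((2*299)) = -44*I*sqrt(2)/598 = -44*I*sqrt(2)*(1/598) = -22*I*sqrt(2)/299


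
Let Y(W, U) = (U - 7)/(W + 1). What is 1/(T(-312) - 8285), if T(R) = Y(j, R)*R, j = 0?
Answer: 1/91243 ≈ 1.0960e-5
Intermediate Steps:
Y(W, U) = (-7 + U)/(1 + W)
T(R) = R*(-7 + R) (T(R) = ((-7 + R)/(1 + 0))*R = ((-7 + R)/1)*R = (1*(-7 + R))*R = (-7 + R)*R = R*(-7 + R))
1/(T(-312) - 8285) = 1/(-312*(-7 - 312) - 8285) = 1/(-312*(-319) - 8285) = 1/(99528 - 8285) = 1/91243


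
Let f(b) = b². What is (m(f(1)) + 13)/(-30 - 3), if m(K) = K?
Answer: -14/33 ≈ -0.42424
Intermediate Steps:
(m(f(1)) + 13)/(-30 - 3) = (1² + 13)/(-30 - 3) = (1 + 13)/(-33) = -1/33*14 = -14/33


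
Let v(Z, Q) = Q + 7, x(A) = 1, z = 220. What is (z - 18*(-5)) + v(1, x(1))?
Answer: 318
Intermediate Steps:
v(Z, Q) = 7 + Q
(z - 18*(-5)) + v(1, x(1)) = (220 - 18*(-5)) + (7 + 1) = (220 + 90) + 8 = 310 + 8 = 318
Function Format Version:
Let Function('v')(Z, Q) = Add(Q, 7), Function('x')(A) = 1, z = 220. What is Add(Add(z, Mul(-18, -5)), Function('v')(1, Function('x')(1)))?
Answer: 318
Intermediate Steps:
Function('v')(Z, Q) = Add(7, Q)
Add(Add(z, Mul(-18, -5)), Function('v')(1, Function('x')(1))) = Add(Add(220, Mul(-18, -5)), Add(7, 1)) = Add(Add(220, 90), 8) = Add(310, 8) = 318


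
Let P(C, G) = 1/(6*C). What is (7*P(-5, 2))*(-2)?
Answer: 7/15 ≈ 0.46667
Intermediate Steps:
P(C, G) = 1/(6*C)
(7*P(-5, 2))*(-2) = (7*((⅙)/(-5)))*(-2) = (7*((⅙)*(-⅕)))*(-2) = (7*(-1/30))*(-2) = -7/30*(-2) = 7/15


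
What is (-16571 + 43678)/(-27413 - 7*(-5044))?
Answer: 27107/7895 ≈ 3.4334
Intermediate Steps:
(-16571 + 43678)/(-27413 - 7*(-5044)) = 27107/(-27413 + 35308) = 27107/7895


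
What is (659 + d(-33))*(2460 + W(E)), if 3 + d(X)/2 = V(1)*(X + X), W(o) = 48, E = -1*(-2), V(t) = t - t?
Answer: 1637724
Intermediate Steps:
V(t) = 0
E = 2
d(X) = -6 (d(X) = -6 + 2*(0*(X + X)) = -6 + 2*(0*(2*X)) = -6 + 2*0 = -6 + 0 = -6)
(659 + d(-33))*(2460 + W(E)) = (659 - 6)*(2460 + 48) = 653*2508 = 1637724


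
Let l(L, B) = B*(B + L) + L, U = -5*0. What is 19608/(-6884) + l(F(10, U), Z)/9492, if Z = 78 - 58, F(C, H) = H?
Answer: -11460346/4083933 ≈ -2.8062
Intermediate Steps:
U = 0
Z = 20
l(L, B) = L + B*(B + L)
19608/(-6884) + l(F(10, U), Z)/9492 = 19608/(-6884) + (0 + 20² + 20*0)/9492 = 19608*(-1/6884) + (0 + 400 + 0)*(1/9492) = -4902/1721 + 400*(1/9492) = -4902/1721 + 100/2373 = -11460346/4083933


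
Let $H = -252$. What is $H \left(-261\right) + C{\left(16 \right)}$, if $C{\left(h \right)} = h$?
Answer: $65788$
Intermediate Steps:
$H \left(-261\right) + C{\left(16 \right)} = \left(-252\right) \left(-261\right) + 16 = 65772 + 16 = 65788$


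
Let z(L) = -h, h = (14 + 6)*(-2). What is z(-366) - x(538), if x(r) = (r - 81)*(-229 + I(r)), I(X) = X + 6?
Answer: -143915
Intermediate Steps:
I(X) = 6 + X
x(r) = (-223 + r)*(-81 + r) (x(r) = (r - 81)*(-229 + (6 + r)) = (-81 + r)*(-223 + r) = (-223 + r)*(-81 + r))
h = -40 (h = 20*(-2) = -40)
z(L) = 40 (z(L) = -1*(-40) = 40)
z(-366) - x(538) = 40 - (18063 + 538**2 - 304*538) = 40 - (18063 + 289444 - 163552) = 40 - 1*143955 = 40 - 143955 = -143915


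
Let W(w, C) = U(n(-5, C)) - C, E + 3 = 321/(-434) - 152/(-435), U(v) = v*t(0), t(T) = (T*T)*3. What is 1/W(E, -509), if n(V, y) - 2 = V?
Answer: 1/509 ≈ 0.0019646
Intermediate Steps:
n(V, y) = 2 + V
t(T) = 3*T² (t(T) = T²*3 = 3*T²)
U(v) = 0 (U(v) = v*(3*0²) = v*(3*0) = v*0 = 0)
E = -640037/188790 (E = -3 + (321/(-434) - 152/(-435)) = -3 + (321*(-1/434) - 152*(-1/435)) = -3 + (-321/434 + 152/435) = -3 - 73667/188790 = -640037/188790 ≈ -3.3902)
W(w, C) = -C (W(w, C) = 0 - C = -C)
1/W(E, -509) = 1/(-1*(-509)) = 1/509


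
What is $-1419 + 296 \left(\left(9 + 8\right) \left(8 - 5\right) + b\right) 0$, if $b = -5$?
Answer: $-1419$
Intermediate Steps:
$-1419 + 296 \left(\left(9 + 8\right) \left(8 - 5\right) + b\right) 0 = -1419 + 296 \left(\left(9 + 8\right) \left(8 - 5\right) - 5\right) 0 = -1419 + 296 \left(17 \cdot 3 - 5\right) 0 = -1419 + 296 \left(51 - 5\right) 0 = -1419 + 296 \cdot 46 \cdot 0 = -1419 + 296 \cdot 0 = -1419 + 0 = -1419$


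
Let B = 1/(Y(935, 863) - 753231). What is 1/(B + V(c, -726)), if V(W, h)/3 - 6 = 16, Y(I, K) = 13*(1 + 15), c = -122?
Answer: 753023/49699517 ≈ 0.015152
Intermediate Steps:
Y(I, K) = 208 (Y(I, K) = 13*16 = 208)
V(W, h) = 66 (V(W, h) = 18 + 3*16 = 18 + 48 = 66)
B = -1/753023 (B = 1/(208 - 753231) = 1/(-753023) = -1/753023 ≈ -1.3280e-6)
1/(B + V(c, -726)) = 1/(-1/753023 + 66) = 1/(49699517/753023) = 753023/49699517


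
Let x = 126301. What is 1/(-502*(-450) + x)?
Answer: 1/352201 ≈ 2.8393e-6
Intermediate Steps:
1/(-502*(-450) + x) = 1/(-502*(-450) + 126301) = 1/(225900 + 126301) = 1/352201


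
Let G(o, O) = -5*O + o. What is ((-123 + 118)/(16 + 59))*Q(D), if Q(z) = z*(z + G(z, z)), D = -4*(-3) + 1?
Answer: 169/5 ≈ 33.800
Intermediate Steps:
D = 13 (D = 12 + 1 = 13)
G(o, O) = o - 5*O
Q(z) = -3*z**2 (Q(z) = z*(z + (z - 5*z)) = z*(z - 4*z) = z*(-3*z) = -3*z**2)
((-123 + 118)/(16 + 59))*Q(D) = ((-123 + 118)/(16 + 59))*(-3*13**2) = (-5/75)*(-3*169) = -5*1/75*(-507) = -1/15*(-507) = 169/5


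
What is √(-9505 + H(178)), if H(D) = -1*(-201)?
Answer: 2*I*√2326 ≈ 96.457*I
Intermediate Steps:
H(D) = 201
√(-9505 + H(178)) = √(-9505 + 201) = √(-9304) = 2*I*√2326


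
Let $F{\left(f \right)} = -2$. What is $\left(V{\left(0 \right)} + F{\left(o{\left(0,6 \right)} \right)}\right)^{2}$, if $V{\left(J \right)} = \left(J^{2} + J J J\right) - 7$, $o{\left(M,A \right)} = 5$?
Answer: $81$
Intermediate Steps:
$V{\left(J \right)} = -7 + J^{2} + J^{3}$ ($V{\left(J \right)} = \left(J^{2} + J^{2} J\right) - 7 = \left(J^{2} + J^{3}\right) - 7 = -7 + J^{2} + J^{3}$)
$\left(V{\left(0 \right)} + F{\left(o{\left(0,6 \right)} \right)}\right)^{2} = \left(\left(-7 + 0^{2} + 0^{3}\right) - 2\right)^{2} = \left(\left(-7 + 0 + 0\right) - 2\right)^{2} = \left(-7 - 2\right)^{2} = \left(-9\right)^{2} = 81$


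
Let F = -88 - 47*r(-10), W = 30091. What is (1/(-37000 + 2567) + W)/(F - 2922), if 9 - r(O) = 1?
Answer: -518061701/58295069 ≈ -8.8869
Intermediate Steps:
r(O) = 8 (r(O) = 9 - 1*1 = 9 - 1 = 8)
F = -464 (F = -88 - 47*8 = -88 - 376 = -464)
(1/(-37000 + 2567) + W)/(F - 2922) = (1/(-37000 + 2567) + 30091)/(-464 - 2922) = (1/(-34433) + 30091)/(-3386) = (-1/34433 + 30091)*(-1/3386) = (1036123402/34433)*(-1/3386) = -518061701/58295069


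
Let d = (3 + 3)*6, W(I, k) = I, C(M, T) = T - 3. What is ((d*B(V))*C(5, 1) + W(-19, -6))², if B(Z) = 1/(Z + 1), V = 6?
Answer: 42025/49 ≈ 857.65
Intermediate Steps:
C(M, T) = -3 + T
B(Z) = 1/(1 + Z)
d = 36 (d = 6*6 = 36)
((d*B(V))*C(5, 1) + W(-19, -6))² = ((36/(1 + 6))*(-3 + 1) - 19)² = ((36/7)*(-2) - 19)² = (-72/7 - 19)² = (-205/7)² = 42025/49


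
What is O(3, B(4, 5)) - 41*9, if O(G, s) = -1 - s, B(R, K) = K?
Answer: -375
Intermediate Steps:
O(3, B(4, 5)) - 41*9 = (-1 - 1*5) - 41*9 = (-1 - 5) - 369 = -6 - 369 = -375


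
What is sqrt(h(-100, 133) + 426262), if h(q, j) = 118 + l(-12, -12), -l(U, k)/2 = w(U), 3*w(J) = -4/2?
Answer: 2*sqrt(959358)/3 ≈ 652.98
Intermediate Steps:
w(J) = -2/3 (w(J) = (-4/2)/3 = (-4*1/2)/3 = (1/3)*(-2) = -2/3)
l(U, k) = 4/3 (l(U, k) = -2*(-2/3) = 4/3)
h(q, j) = 358/3 (h(q, j) = 118 + 4/3 = 358/3)
sqrt(h(-100, 133) + 426262) = sqrt(358/3 + 426262) = sqrt(1279144/3) = 2*sqrt(959358)/3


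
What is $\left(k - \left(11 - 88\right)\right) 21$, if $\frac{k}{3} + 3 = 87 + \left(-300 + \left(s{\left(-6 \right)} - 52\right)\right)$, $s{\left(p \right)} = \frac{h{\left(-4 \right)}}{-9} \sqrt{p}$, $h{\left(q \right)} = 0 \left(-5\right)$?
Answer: $-15267$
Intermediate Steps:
$h{\left(q \right)} = 0$
$s{\left(p \right)} = 0$ ($s{\left(p \right)} = \frac{0}{-9} \sqrt{p} = 0 \left(- \frac{1}{9}\right) \sqrt{p} = 0 \sqrt{p} = 0$)
$k = -804$ ($k = -9 + 3 \left(87 + \left(-300 + \left(0 - 52\right)\right)\right) = -9 + 3 \left(87 - 352\right) = -9 + 3 \left(-265\right) = -9 - 795 = -804$)
$\left(k - \left(11 - 88\right)\right) 21 = \left(-804 - \left(11 - 88\right)\right) 21 = \left(-804 - -77\right) 21 = \left(-804 + 77\right) 21 = \left(-727\right) 21 = -15267$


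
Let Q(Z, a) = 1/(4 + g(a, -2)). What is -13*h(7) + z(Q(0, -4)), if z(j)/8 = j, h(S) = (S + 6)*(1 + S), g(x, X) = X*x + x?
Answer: -1351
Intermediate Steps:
g(x, X) = x + X*x
h(S) = (1 + S)*(6 + S) (h(S) = (6 + S)*(1 + S) = (1 + S)*(6 + S))
Q(Z, a) = 1/(4 - a) (Q(Z, a) = 1/(4 + a*(1 - 2)) = 1/(4 + a*(-1)) = 1/(4 - a))
z(j) = 8*j
-13*h(7) + z(Q(0, -4)) = -13*(6 + 7**2 + 7*7) + 8/(4 - 1*(-4)) = -13*(6 + 49 + 49) + 8/(4 + 4) = -13*104 + 8/8 = -1352 + 8*(1/8) = -1352 + 1 = -1351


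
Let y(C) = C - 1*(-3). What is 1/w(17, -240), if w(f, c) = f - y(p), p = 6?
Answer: ⅛ ≈ 0.12500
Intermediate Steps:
y(C) = 3 + C (y(C) = C + 3 = 3 + C)
w(f, c) = -9 + f (w(f, c) = f - (3 + 6) = f - 1*9 = f - 9 = -9 + f)
1/w(17, -240) = 1/(-9 + 17) = 1/8 = ⅛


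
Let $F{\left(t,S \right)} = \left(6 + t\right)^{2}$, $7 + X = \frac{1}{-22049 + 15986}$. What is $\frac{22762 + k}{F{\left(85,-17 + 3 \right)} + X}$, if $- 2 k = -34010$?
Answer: $\frac{241107321}{50165261} \approx 4.8063$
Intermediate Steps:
$X = - \frac{42442}{6063}$ ($X = -7 + \frac{1}{-22049 + 15986} = -7 + \frac{1}{-6063} = -7 - \frac{1}{6063} = - \frac{42442}{6063} \approx -7.0002$)
$k = 17005$ ($k = \left(- \frac{1}{2}\right) \left(-34010\right) = 17005$)
$\frac{22762 + k}{F{\left(85,-17 + 3 \right)} + X} = \frac{22762 + 17005}{\left(6 + 85\right)^{2} - \frac{42442}{6063}} = \frac{39767}{91^{2} - \frac{42442}{6063}} = \frac{39767}{8281 - \frac{42442}{6063}} = \frac{39767}{\frac{50165261}{6063}} = 39767 \cdot \frac{6063}{50165261} = \frac{241107321}{50165261}$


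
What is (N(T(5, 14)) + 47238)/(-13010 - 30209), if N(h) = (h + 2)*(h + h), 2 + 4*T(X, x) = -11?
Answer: -377969/345752 ≈ -1.0932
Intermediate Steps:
T(X, x) = -13/4 (T(X, x) = -½ + (¼)*(-11) = -½ - 11/4 = -13/4)
N(h) = 2*h*(2 + h) (N(h) = (2 + h)*(2*h) = 2*h*(2 + h))
(N(T(5, 14)) + 47238)/(-13010 - 30209) = (2*(-13/4)*(2 - 13/4) + 47238)/(-13010 - 30209) = (2*(-13/4)*(-5/4) + 47238)/(-43219) = (65/8 + 47238)*(-1/43219) = (377969/8)*(-1/43219) = -377969/345752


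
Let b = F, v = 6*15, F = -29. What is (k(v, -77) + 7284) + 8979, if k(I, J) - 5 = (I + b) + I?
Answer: 16419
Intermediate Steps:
v = 90
b = -29
k(I, J) = -24 + 2*I (k(I, J) = 5 + ((I - 29) + I) = 5 + ((-29 + I) + I) = 5 + (-29 + 2*I) = -24 + 2*I)
(k(v, -77) + 7284) + 8979 = ((-24 + 2*90) + 7284) + 8979 = ((-24 + 180) + 7284) + 8979 = (156 + 7284) + 8979 = 7440 + 8979 = 16419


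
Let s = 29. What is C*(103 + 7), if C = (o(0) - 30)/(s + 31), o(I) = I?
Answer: -55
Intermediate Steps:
C = -½ (C = (0 - 30)/(29 + 31) = -30/60 = -30*1/60 = -½ ≈ -0.50000)
C*(103 + 7) = -(103 + 7)/2 = -½*110 = -55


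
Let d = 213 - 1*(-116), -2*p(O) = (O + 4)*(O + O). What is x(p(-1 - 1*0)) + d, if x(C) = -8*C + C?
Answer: 308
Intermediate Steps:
p(O) = -O*(4 + O) (p(O) = -(O + 4)*(O + O)/2 = -(4 + O)*2*O/2 = -O*(4 + O))
x(C) = -7*C
d = 329 (d = 213 + 116 = 329)
x(p(-1 - 1*0)) + d = -(-7)*(-1 - 1*0)*(4 + (-1 - 1*0)) + 329 = -(-7)*(-1 + 0)*(4 + (-1 + 0)) + 329 = -(-7)*(-1)*(4 - 1) + 329 = -(-7)*(-1)*3 + 329 = -7*3 + 329 = -21 + 329 = 308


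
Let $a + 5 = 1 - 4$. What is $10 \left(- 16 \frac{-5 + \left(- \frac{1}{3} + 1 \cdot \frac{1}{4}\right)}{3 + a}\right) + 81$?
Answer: $- \frac{245}{3} \approx -81.667$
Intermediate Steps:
$a = -8$ ($a = -5 + \left(1 - 4\right) = -5 - 3 = -8$)
$10 \left(- 16 \frac{-5 + \left(- \frac{1}{3} + 1 \cdot \frac{1}{4}\right)}{3 + a}\right) + 81 = 10 \left(- 16 \frac{-5 + \left(- \frac{1}{3} + 1 \cdot \frac{1}{4}\right)}{3 - 8}\right) + 81 = 10 \left(- 16 \frac{-5 + \left(\left(-1\right) \frac{1}{3} + 1 \cdot \frac{1}{4}\right)}{-5}\right) + 81 = 10 \left(- 16 \left(-5 + \left(- \frac{1}{3} + \frac{1}{4}\right)\right) \left(- \frac{1}{5}\right)\right) + 81 = 10 \left(- 16 \left(-5 - \frac{1}{12}\right) \left(- \frac{1}{5}\right)\right) + 81 = 10 \left(- 16 \left(\left(- \frac{61}{12}\right) \left(- \frac{1}{5}\right)\right)\right) + 81 = 10 \left(\left(-16\right) \frac{61}{60}\right) + 81 = 10 \left(- \frac{244}{15}\right) + 81 = - \frac{488}{3} + 81 = - \frac{245}{3}$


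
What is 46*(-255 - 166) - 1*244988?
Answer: -264354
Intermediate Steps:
46*(-255 - 166) - 1*244988 = 46*(-421) - 244988 = -19366 - 244988 = -264354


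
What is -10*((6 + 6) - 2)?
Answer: -100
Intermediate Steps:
-10*((6 + 6) - 2) = -10*(12 - 2) = -10*10 = -100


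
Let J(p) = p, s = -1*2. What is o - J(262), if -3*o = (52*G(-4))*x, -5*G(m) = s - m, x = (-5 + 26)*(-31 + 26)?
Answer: -990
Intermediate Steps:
s = -2
x = -105 (x = 21*(-5) = -105)
G(m) = ⅖ + m/5 (G(m) = -(-2 - m)/5 = ⅖ + m/5)
o = -728 (o = -52*(⅖ + (⅕)*(-4))*(-105)/3 = -52*(⅖ - ⅘)*(-105)/3 = -52*(-⅖)*(-105)/3 = -(-104)*(-105)/15 = -⅓*2184 = -728)
o - J(262) = -728 - 1*262 = -728 - 262 = -990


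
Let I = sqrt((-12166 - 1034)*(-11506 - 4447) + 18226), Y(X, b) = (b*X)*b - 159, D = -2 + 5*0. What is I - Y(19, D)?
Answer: 83 + sqrt(210597826) ≈ 14595.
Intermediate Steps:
D = -2 (D = -2 + 0 = -2)
Y(X, b) = -159 + X*b**2 (Y(X, b) = (X*b)*b - 159 = X*b**2 - 159 = -159 + X*b**2)
I = sqrt(210597826) (I = sqrt(-13200*(-15953) + 18226) = sqrt(210579600 + 18226) = sqrt(210597826) ≈ 14512.)
I - Y(19, D) = sqrt(210597826) - (-159 + 19*(-2)**2) = sqrt(210597826) - (-159 + 19*4) = sqrt(210597826) - (-159 + 76) = sqrt(210597826) - 1*(-83) = sqrt(210597826) + 83 = 83 + sqrt(210597826)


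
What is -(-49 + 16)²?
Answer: -1089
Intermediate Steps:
-(-49 + 16)² = -1*(-33)² = -1*1089 = -1089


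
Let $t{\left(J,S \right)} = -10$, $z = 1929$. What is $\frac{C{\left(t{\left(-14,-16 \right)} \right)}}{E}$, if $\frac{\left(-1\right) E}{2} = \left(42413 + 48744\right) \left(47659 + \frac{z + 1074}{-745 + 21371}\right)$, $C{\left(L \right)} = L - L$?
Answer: $0$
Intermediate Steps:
$C{\left(L \right)} = 0$
$E = - \frac{89608929620309}{10313}$ ($E = - 2 \left(42413 + 48744\right) \left(47659 + \frac{1929 + 1074}{-745 + 21371}\right) = - 2 \cdot 91157 \left(47659 + \frac{3003}{20626}\right) = - 2 \cdot 91157 \cdot \frac{983017537}{20626} = \left(-2\right) \frac{89608929620309}{20626} = - \frac{89608929620309}{10313} \approx -8.6889 \cdot 10^{9}$)
$\frac{C{\left(t{\left(-14,-16 \right)} \right)}}{E} = \frac{0}{- \frac{89608929620309}{10313}} = 0 \left(- \frac{10313}{89608929620309}\right) = 0$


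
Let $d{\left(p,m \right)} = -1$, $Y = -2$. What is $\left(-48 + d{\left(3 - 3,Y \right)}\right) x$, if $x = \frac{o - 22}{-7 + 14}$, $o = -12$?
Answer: $238$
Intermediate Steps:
$x = - \frac{34}{7}$ ($x = \frac{-12 - 22}{-7 + 14} = - \frac{34}{7} \approx -4.8571$)
$\left(-48 + d{\left(3 - 3,Y \right)}\right) x = \left(-48 - 1\right) \left(- \frac{34}{7}\right) = \left(-49\right) \left(- \frac{34}{7}\right) = 238$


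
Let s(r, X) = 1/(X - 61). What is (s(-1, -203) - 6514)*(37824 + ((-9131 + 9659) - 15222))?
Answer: -6629431935/44 ≈ -1.5067e+8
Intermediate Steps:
s(r, X) = 1/(-61 + X)
(s(-1, -203) - 6514)*(37824 + ((-9131 + 9659) - 15222)) = (1/(-61 - 203) - 6514)*(37824 + ((-9131 + 9659) - 15222)) = (1/(-264) - 6514)*(37824 + (528 - 15222)) = (-1/264 - 6514)*(37824 - 14694) = -1719697/264*23130 = -6629431935/44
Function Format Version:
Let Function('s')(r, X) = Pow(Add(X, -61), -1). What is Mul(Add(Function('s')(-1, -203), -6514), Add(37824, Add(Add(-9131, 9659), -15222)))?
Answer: Rational(-6629431935, 44) ≈ -1.5067e+8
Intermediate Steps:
Function('s')(r, X) = Pow(Add(-61, X), -1)
Mul(Add(Function('s')(-1, -203), -6514), Add(37824, Add(Add(-9131, 9659), -15222))) = Mul(Add(Pow(Add(-61, -203), -1), -6514), Add(37824, Add(Add(-9131, 9659), -15222))) = Mul(Add(Pow(-264, -1), -6514), Add(37824, Add(528, -15222))) = Mul(Add(Rational(-1, 264), -6514), Add(37824, -14694)) = Mul(Rational(-1719697, 264), 23130) = Rational(-6629431935, 44)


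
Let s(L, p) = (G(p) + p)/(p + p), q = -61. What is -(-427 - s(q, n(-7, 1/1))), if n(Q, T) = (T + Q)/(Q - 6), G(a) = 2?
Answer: 1289/3 ≈ 429.67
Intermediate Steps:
n(Q, T) = (Q + T)/(-6 + Q)
s(L, p) = (2 + p)/(2*p) (s(L, p) = (2 + p)/(p + p) = (2 + p)/((2*p)) = (2 + p)*(1/(2*p)) = (2 + p)/(2*p))
-(-427 - s(q, n(-7, 1/1))) = -(-427 - (2 + (-7 + 1/1)/(-6 - 7))/(2*((-7 + 1/1)/(-6 - 7)))) = -(-427 - (2 + (-7 + 1)/(-13))/(2*((-7 + 1)/(-13)))) = -(-427 - (2 - 1/13*(-6))/(2*((-1/13*(-6))))) = -(-427 - (2 + 6/13)/(2*6/13)) = -(-427 - 13*32/(2*6*13)) = -(-427 - 1*8/3) = -(-427 - 8/3) = -1*(-1289/3) = 1289/3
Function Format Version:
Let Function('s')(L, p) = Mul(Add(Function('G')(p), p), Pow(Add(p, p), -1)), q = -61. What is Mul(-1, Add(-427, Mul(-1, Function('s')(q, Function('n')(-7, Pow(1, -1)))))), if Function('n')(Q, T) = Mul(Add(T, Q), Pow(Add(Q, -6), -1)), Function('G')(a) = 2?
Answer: Rational(1289, 3) ≈ 429.67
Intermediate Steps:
Function('n')(Q, T) = Mul(Pow(Add(-6, Q), -1), Add(Q, T)) (Function('n')(Q, T) = Mul(Add(Q, T), Pow(Add(-6, Q), -1)) = Mul(Pow(Add(-6, Q), -1), Add(Q, T)))
Function('s')(L, p) = Mul(Rational(1, 2), Pow(p, -1), Add(2, p)) (Function('s')(L, p) = Mul(Add(2, p), Pow(Add(p, p), -1)) = Mul(Add(2, p), Pow(Mul(2, p), -1)) = Mul(Add(2, p), Mul(Rational(1, 2), Pow(p, -1))) = Mul(Rational(1, 2), Pow(p, -1), Add(2, p)))
Mul(-1, Add(-427, Mul(-1, Function('s')(q, Function('n')(-7, Pow(1, -1)))))) = Mul(-1, Add(-427, Mul(-1, Mul(Rational(1, 2), Pow(Mul(Pow(Add(-6, -7), -1), Add(-7, Pow(1, -1))), -1), Add(2, Mul(Pow(Add(-6, -7), -1), Add(-7, Pow(1, -1)))))))) = Mul(-1, Add(-427, Mul(-1, Mul(Rational(1, 2), Pow(Mul(Pow(-13, -1), Add(-7, 1)), -1), Add(2, Mul(Pow(-13, -1), Add(-7, 1))))))) = Mul(-1, Add(-427, Mul(-1, Mul(Rational(1, 2), Pow(Mul(Rational(-1, 13), -6), -1), Add(2, Mul(Rational(-1, 13), -6)))))) = Mul(-1, Add(-427, Mul(-1, Mul(Rational(1, 2), Pow(Rational(6, 13), -1), Add(2, Rational(6, 13)))))) = Mul(-1, Add(-427, Mul(-1, Mul(Rational(1, 2), Rational(13, 6), Rational(32, 13))))) = Mul(-1, Add(-427, Mul(-1, Rational(8, 3)))) = Mul(-1, Add(-427, Rational(-8, 3))) = Mul(-1, Rational(-1289, 3)) = Rational(1289, 3)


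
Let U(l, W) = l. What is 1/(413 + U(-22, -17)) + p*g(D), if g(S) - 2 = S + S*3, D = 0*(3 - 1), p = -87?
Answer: -68033/391 ≈ -174.00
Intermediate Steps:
D = 0 (D = 0*2 = 0)
g(S) = 2 + 4*S (g(S) = 2 + (S + S*3) = 2 + (S + 3*S) = 2 + 4*S)
1/(413 + U(-22, -17)) + p*g(D) = 1/(413 - 22) - 87*(2 + 4*0) = 1/391 - 87*(2 + 0) = 1/391 - 87*2 = 1/391 - 174 = -68033/391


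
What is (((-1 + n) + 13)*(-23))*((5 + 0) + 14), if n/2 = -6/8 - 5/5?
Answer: -7429/2 ≈ -3714.5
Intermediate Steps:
n = -7/2 (n = 2*(-6/8 - 5/5) = 2*(-6*1/8 - 5*1/5) = 2*(-3/4 - 1) = 2*(-7/4) = -7/2 ≈ -3.5000)
(((-1 + n) + 13)*(-23))*((5 + 0) + 14) = (((-1 - 7/2) + 13)*(-23))*((5 + 0) + 14) = ((-9/2 + 13)*(-23))*(5 + 14) = ((17/2)*(-23))*19 = -391/2*19 = -7429/2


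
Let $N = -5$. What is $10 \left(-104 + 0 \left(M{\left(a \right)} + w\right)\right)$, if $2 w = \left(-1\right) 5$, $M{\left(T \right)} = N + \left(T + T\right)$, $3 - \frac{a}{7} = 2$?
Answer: $-1040$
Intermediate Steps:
$a = 7$ ($a = 21 - 14 = 7$)
$M{\left(T \right)} = -5 + 2 T$ ($M{\left(T \right)} = -5 + \left(T + T\right) = -5 + 2 T$)
$w = - \frac{5}{2}$ ($w = \frac{\left(-1\right) 5}{2} = \frac{1}{2} \left(-5\right) = - \frac{5}{2} \approx -2.5$)
$10 \left(-104 + 0 \left(M{\left(a \right)} + w\right)\right) = 10 \left(-104 + 0 \left(\left(-5 + 2 \cdot 7\right) - \frac{5}{2}\right)\right) = 10 \left(-104 + 0 \left(\left(-5 + 14\right) - \frac{5}{2}\right)\right) = 10 \left(-104 + 0 \left(9 - \frac{5}{2}\right)\right) = 10 \left(-104 + 0 \cdot \frac{13}{2}\right) = 10 \left(-104 + 0\right) = 10 \left(-104\right) = -1040$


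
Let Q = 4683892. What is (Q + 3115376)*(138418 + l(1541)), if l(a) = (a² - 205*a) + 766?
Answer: 17142479093280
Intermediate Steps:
l(a) = 766 + a² - 205*a
(Q + 3115376)*(138418 + l(1541)) = (4683892 + 3115376)*(138418 + (766 + 1541² - 205*1541)) = 7799268*(138418 + (766 + 2374681 - 315905)) = 7799268*(138418 + 2059542) = 7799268*2197960 = 17142479093280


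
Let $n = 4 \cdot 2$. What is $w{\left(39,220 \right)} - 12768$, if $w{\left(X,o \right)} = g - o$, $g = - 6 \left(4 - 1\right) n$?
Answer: $-13132$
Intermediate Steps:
$n = 8$
$g = -144$ ($g = - 6 \left(4 - 1\right) 8 = \left(-6\right) 3 \cdot 8 = \left(-18\right) 8 = -144$)
$w{\left(X,o \right)} = -144 - o$
$w{\left(39,220 \right)} - 12768 = \left(-144 - 220\right) - 12768 = -364 - 12768 = -13132$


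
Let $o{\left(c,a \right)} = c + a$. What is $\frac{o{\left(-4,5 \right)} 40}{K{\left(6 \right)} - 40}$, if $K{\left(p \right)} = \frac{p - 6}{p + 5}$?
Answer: $-1$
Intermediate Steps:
$K{\left(p \right)} = \frac{-6 + p}{5 + p}$
$o{\left(c,a \right)} = a + c$
$\frac{o{\left(-4,5 \right)} 40}{K{\left(6 \right)} - 40} = \frac{\left(5 - 4\right) 40}{\frac{-6 + 6}{5 + 6} - 40} = \frac{1 \cdot 40}{\frac{1}{11} \cdot 0 - 40} = \frac{40}{\frac{1}{11} \cdot 0 - 40} = \frac{40}{0 - 40} = \frac{40}{-40} = 40 \left(- \frac{1}{40}\right) = -1$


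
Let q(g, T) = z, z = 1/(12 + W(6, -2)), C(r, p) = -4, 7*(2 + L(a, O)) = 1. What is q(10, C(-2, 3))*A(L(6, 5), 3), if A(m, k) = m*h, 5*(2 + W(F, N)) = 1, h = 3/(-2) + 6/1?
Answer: -195/238 ≈ -0.81933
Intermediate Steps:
L(a, O) = -13/7 (L(a, O) = -2 + (⅐)*1 = -2 + ⅐ = -13/7)
h = 9/2 (h = 3*(-½) + 6*1 = -3/2 + 6 = 9/2 ≈ 4.5000)
W(F, N) = -9/5 (W(F, N) = -2 + (⅕)*1 = -2 + ⅕ = -9/5)
A(m, k) = 9*m/2 (A(m, k) = m*(9/2) = 9*m/2)
z = 5/51 (z = 1/(12 - 9/5) = 1/(51/5) = 5/51 ≈ 0.098039)
q(g, T) = 5/51
q(10, C(-2, 3))*A(L(6, 5), 3) = 5*((9/2)*(-13/7))/51 = (5/51)*(-117/14) = -195/238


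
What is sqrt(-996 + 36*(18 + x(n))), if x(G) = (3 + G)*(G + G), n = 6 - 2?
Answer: 2*sqrt(417) ≈ 40.841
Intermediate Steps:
n = 4
x(G) = 2*G*(3 + G) (x(G) = (3 + G)*(2*G) = 2*G*(3 + G))
sqrt(-996 + 36*(18 + x(n))) = sqrt(-996 + 36*(18 + 2*4*(3 + 4))) = sqrt(-996 + 36*(18 + 2*4*7)) = sqrt(-996 + 36*(18 + 56)) = sqrt(-996 + 36*74) = sqrt(-996 + 2664) = sqrt(1668) = 2*sqrt(417)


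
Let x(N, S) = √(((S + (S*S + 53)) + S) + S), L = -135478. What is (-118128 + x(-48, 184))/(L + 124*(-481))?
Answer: 59064/97561 - 3*√3829/195122 ≈ 0.60445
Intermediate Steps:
x(N, S) = √(53 + S² + 3*S) (x(N, S) = √(((S + (S² + 53)) + S) + S) = √(((S + (53 + S²)) + S) + S) = √(((53 + S + S²) + S) + S) = √((53 + S² + 2*S) + S) = √(53 + S² + 3*S))
(-118128 + x(-48, 184))/(L + 124*(-481)) = (-118128 + √(53 + 184² + 3*184))/(-135478 + 124*(-481)) = (-118128 + √(53 + 33856 + 552))/(-135478 - 59644) = (-118128 + √34461)/(-195122) = (-118128 + 3*√3829)*(-1/195122) = 59064/97561 - 3*√3829/195122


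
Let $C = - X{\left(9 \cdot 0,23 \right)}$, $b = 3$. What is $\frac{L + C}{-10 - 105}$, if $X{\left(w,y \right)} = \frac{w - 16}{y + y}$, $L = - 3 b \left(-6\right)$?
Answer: $- \frac{250}{529} \approx -0.47259$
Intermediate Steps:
$L = 54$ ($L = \left(-3\right) 3 \left(-6\right) = \left(-9\right) \left(-6\right) = 54$)
$X{\left(w,y \right)} = \frac{-16 + w}{2 y}$
$C = \frac{8}{23}$ ($C = - \frac{-16 + 9 \cdot 0}{2 \cdot 23} = - \frac{-16 + 0}{2 \cdot 23} = - \frac{-16}{2 \cdot 23} = \left(-1\right) \left(- \frac{8}{23}\right) = \frac{8}{23} \approx 0.34783$)
$\frac{L + C}{-10 - 105} = \frac{54 + \frac{8}{23}}{-10 - 105} = \frac{1250}{23 \left(-115\right)} = \frac{1250}{23} \left(- \frac{1}{115}\right) = - \frac{250}{529}$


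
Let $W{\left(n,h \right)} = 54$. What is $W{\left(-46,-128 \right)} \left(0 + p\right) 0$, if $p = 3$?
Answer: $0$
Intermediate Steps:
$W{\left(-46,-128 \right)} \left(0 + p\right) 0 = 54 \left(0 + 3\right) 0 = 54 \cdot 3 \cdot 0 = 54 \cdot 0 = 0$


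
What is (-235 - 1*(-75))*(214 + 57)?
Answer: -43360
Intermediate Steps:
(-235 - 1*(-75))*(214 + 57) = (-235 + 75)*271 = -160*271 = -43360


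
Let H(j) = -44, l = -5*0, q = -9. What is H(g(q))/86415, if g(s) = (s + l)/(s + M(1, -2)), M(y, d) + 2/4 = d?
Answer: -44/86415 ≈ -0.00050917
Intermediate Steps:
M(y, d) = -1/2 + d
l = 0
g(s) = s/(-5/2 + s) (g(s) = (s + 0)/(s + (-1/2 - 2)) = s/(s - 5/2) = s/(-5/2 + s))
H(g(q))/86415 = -44/86415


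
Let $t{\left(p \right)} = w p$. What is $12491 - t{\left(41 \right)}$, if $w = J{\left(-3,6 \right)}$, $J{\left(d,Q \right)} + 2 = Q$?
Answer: $12327$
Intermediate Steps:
$J{\left(d,Q \right)} = -2 + Q$
$w = 4$ ($w = -2 + 6 = 4$)
$t{\left(p \right)} = 4 p$
$12491 - t{\left(41 \right)} = 12491 - 4 \cdot 41 = 12491 - 164 = 12327$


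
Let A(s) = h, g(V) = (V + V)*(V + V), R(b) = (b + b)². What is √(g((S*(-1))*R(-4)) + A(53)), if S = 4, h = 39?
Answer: √262183 ≈ 512.04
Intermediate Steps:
R(b) = 4*b² (R(b) = (2*b)² = 4*b²)
g(V) = 4*V² (g(V) = (2*V)*(2*V) = 4*V²)
A(s) = 39
√(g((S*(-1))*R(-4)) + A(53)) = √(4*((4*(-1))*(4*(-4)²))² + 39) = √(4*(-16*16)² + 39) = √(4*(-4*64)² + 39) = √(4*(-256)² + 39) = √(4*65536 + 39) = √(262144 + 39) = √262183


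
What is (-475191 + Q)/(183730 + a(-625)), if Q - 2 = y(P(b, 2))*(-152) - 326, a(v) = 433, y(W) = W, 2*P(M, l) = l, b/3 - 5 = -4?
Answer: -475667/184163 ≈ -2.5829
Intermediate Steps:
b = 3 (b = 15 + 3*(-4) = 15 - 12 = 3)
P(M, l) = l/2
Q = -476 (Q = 2 + (((½)*2)*(-152) - 326) = 2 + (1*(-152) - 326) = 2 + (-152 - 326) = 2 - 478 = -476)
(-475191 + Q)/(183730 + a(-625)) = (-475191 - 476)/(183730 + 433) = -475667/184163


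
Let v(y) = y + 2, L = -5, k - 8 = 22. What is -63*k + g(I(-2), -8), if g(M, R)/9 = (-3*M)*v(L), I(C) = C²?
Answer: -1566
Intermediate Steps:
k = 30 (k = 8 + 22 = 30)
v(y) = 2 + y
g(M, R) = 81*M (g(M, R) = 9*((-3*M)*(2 - 5)) = 9*(-3*M*(-3)) = 9*(9*M) = 81*M)
-63*k + g(I(-2), -8) = -63*30 + 81*(-2)² = -1890 + 81*4 = -1890 + 324 = -1566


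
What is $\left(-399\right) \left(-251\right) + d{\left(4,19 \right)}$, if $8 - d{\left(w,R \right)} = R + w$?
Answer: $100134$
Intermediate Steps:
$d{\left(w,R \right)} = 8 - R - w$ ($d{\left(w,R \right)} = 8 - \left(R + w\right) = 8 - R - w$)
$\left(-399\right) \left(-251\right) + d{\left(4,19 \right)} = \left(-399\right) \left(-251\right) - 15 = 100149 - 15 = 100134$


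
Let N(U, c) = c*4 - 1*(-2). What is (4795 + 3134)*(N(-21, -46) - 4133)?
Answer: -34213635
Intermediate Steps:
N(U, c) = 2 + 4*c (N(U, c) = 4*c + 2 = 2 + 4*c)
(4795 + 3134)*(N(-21, -46) - 4133) = (4795 + 3134)*((2 + 4*(-46)) - 4133) = 7929*((2 - 184) - 4133) = 7929*(-182 - 4133) = 7929*(-4315) = -34213635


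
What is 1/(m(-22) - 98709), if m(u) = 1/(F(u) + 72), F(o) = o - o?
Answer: -72/7107047 ≈ -1.0131e-5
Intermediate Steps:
F(o) = 0
m(u) = 1/72 (m(u) = 1/(0 + 72) = 1/72)
1/(m(-22) - 98709) = 1/(1/72 - 98709) = 1/(-7107047/72) = -72/7107047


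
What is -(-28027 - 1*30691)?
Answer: 58718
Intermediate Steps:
-(-28027 - 1*30691) = -(-28027 - 30691) = -1*(-58718) = 58718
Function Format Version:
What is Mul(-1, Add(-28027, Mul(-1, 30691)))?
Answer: 58718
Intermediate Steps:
Mul(-1, Add(-28027, Mul(-1, 30691))) = Mul(-1, Add(-28027, -30691)) = Mul(-1, -58718) = 58718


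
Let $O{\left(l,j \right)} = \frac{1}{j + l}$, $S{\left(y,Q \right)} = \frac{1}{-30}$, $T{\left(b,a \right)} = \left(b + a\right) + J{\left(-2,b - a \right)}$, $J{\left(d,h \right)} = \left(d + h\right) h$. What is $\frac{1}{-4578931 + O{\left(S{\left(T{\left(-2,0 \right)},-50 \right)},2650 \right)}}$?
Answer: $- \frac{79499}{364020435539} \approx -2.1839 \cdot 10^{-7}$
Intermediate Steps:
$J{\left(d,h \right)} = h \left(d + h\right)$
$T{\left(b,a \right)} = a + b + \left(b - a\right) \left(-2 + b - a\right)$ ($T{\left(b,a \right)} = \left(b + a\right) + \left(b - a\right) \left(-2 - \left(a - b\right)\right) = \left(a + b\right) + \left(b - a\right) \left(-2 + b - a\right) = a + b + \left(b - a\right) \left(-2 + b - a\right)$)
$S{\left(y,Q \right)} = - \frac{1}{30}$
$\frac{1}{-4578931 + O{\left(S{\left(T{\left(-2,0 \right)},-50 \right)},2650 \right)}} = \frac{1}{-4578931 + \frac{1}{2650 - \frac{1}{30}}} = \frac{1}{-4578931 + \frac{1}{\frac{79499}{30}}} = \frac{1}{-4578931 + \frac{30}{79499}} = \frac{1}{- \frac{364020435539}{79499}} = - \frac{79499}{364020435539}$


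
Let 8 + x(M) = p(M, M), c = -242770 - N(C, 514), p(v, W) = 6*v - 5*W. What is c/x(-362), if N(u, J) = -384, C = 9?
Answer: 121193/185 ≈ 655.10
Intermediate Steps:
p(v, W) = -5*W + 6*v
c = -242386 (c = -242770 - 1*(-384) = -242770 + 384 = -242386)
x(M) = -8 + M (x(M) = -8 + (-5*M + 6*M) = -8 + M)
c/x(-362) = -242386/(-8 - 362) = -242386/(-370) = -242386*(-1/370) = 121193/185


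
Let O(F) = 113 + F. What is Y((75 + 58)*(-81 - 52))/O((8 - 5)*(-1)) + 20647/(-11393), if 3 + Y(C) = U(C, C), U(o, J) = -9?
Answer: -1203943/626615 ≈ -1.9213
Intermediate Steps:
Y(C) = -12 (Y(C) = -3 - 9 = -12)
Y((75 + 58)*(-81 - 52))/O((8 - 5)*(-1)) + 20647/(-11393) = -12/(113 + (8 - 5)*(-1)) + 20647/(-11393) = -12/(113 + 3*(-1)) + 20647*(-1/11393) = -12/(113 - 3) - 20647/11393 = -12/110 - 20647/11393 = -12*1/110 - 20647/11393 = -6/55 - 20647/11393 = -1203943/626615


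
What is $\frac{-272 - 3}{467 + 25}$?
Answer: $- \frac{275}{492} \approx -0.55894$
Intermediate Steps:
$\frac{-272 - 3}{467 + 25} = - \frac{275}{492}$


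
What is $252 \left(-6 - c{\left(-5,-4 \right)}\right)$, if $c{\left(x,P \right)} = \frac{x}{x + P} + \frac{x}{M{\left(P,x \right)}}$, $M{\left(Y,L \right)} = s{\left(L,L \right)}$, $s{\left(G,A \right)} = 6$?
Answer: $-1442$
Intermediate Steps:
$M{\left(Y,L \right)} = 6$
$c{\left(x,P \right)} = \frac{x}{6} + \frac{x}{P + x}$ ($c{\left(x,P \right)} = \frac{x}{x + P} + \frac{x}{6} = \frac{x}{P + x} + x \frac{1}{6} = \frac{x}{P + x} + \frac{x}{6} = \frac{x}{6} + \frac{x}{P + x}$)
$252 \left(-6 - c{\left(-5,-4 \right)}\right) = 252 \left(-6 - \frac{1}{6} \left(-5\right) \frac{1}{-4 - 5} \left(6 - 4 - 5\right)\right) = 252 \left(-6 - \frac{1}{6} \left(-5\right) \frac{1}{-9} \left(-3\right)\right) = 252 \left(-6 - \frac{1}{6} \left(-5\right) \left(- \frac{1}{9}\right) \left(-3\right)\right) = 252 \left(-6 - - \frac{5}{18}\right) = 252 \left(-6 + \frac{5}{18}\right) = 252 \left(- \frac{103}{18}\right) = -1442$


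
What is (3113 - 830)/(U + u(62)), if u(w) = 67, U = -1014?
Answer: -2283/947 ≈ -2.4108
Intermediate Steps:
(3113 - 830)/(U + u(62)) = (3113 - 830)/(-1014 + 67) = 2283/(-947) = 2283*(-1/947) = -2283/947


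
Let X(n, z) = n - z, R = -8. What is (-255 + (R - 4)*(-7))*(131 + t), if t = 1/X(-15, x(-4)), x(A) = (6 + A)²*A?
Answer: -22572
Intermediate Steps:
x(A) = A*(6 + A)²
t = 1 (t = 1/(-15 - (-4)*(6 - 4)²) = 1/(-15 - (-4)*2²) = 1/(-15 - (-4)*4) = 1/(-15 - 1*(-16)) = 1/(-15 + 16) = 1/1 = 1)
(-255 + (R - 4)*(-7))*(131 + t) = (-255 + (-8 - 4)*(-7))*(131 + 1) = (-255 - 12*(-7))*132 = (-255 + 84)*132 = -171*132 = -22572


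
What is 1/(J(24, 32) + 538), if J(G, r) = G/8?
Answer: 1/541 ≈ 0.0018484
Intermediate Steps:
J(G, r) = G/8 (J(G, r) = G*(⅛) = G/8)
1/(J(24, 32) + 538) = 1/((⅛)*24 + 538) = 1/(3 + 538) = 1/541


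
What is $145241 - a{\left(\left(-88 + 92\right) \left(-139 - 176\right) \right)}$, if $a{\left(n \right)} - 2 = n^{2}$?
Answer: $-1442361$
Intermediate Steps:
$a{\left(n \right)} = 2 + n^{2}$
$145241 - a{\left(\left(-88 + 92\right) \left(-139 - 176\right) \right)} = 145241 - \left(2 + \left(\left(-88 + 92\right) \left(-139 - 176\right)\right)^{2}\right) = 145241 - \left(2 + \left(4 \left(-315\right)\right)^{2}\right) = 145241 - \left(2 + \left(-1260\right)^{2}\right) = 145241 - \left(2 + 1587600\right) = 145241 - 1587602 = -1442361$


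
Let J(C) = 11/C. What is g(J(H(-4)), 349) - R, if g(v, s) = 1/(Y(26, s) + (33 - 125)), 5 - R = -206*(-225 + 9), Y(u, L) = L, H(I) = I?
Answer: 11434188/257 ≈ 44491.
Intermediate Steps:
R = -44491 (R = 5 - (-206)*(-225 + 9) = 5 - (-206)*(-216) = 5 - 1*44496 = 5 - 44496 = -44491)
g(v, s) = 1/(-92 + s) (g(v, s) = 1/(s + (33 - 125)) = 1/(s - 92) = 1/(-92 + s))
g(J(H(-4)), 349) - R = 1/(-92 + 349) - 1*(-44491) = 1/257 + 44491 = 11434188/257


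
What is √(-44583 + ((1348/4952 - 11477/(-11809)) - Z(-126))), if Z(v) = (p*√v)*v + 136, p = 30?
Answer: √(-195052470554194962 + 49463461918488240*I*√14)/2088506 ≈ 91.996 + 230.61*I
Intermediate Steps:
Z(v) = 136 + 30*v^(3/2) (Z(v) = (30*√v)*v + 136 = 30*v^(3/2) + 136 = 136 + 30*v^(3/2))
√(-44583 + ((1348/4952 - 11477/(-11809)) - Z(-126))) = √(-44583 + ((1348/4952 - 11477/(-11809)) - (136 + 30*(-126)^(3/2)))) = √(-44583 + ((1348*(1/4952) - 11477*(-1/11809)) - (136 + 30*(-378*I*√14)))) = √(-44583 + ((337/1238 + 11477/11809) - (136 - 11340*I*√14))) = √(-44583 + (18188159/14619542 + (-136 + 11340*I*√14))) = √(-44583 + (-1970069553/14619542 + 11340*I*√14)) = √(-653753110539/14619542 + 11340*I*√14)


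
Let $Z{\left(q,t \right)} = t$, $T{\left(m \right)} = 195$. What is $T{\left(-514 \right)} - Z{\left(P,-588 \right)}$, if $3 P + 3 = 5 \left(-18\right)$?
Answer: $783$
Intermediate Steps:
$P = -31$ ($P = -1 + \frac{5 \left(-18\right)}{3} = -1 + \frac{1}{3} \left(-90\right) = -1 - 30 = -31$)
$T{\left(-514 \right)} - Z{\left(P,-588 \right)} = 195 - -588 = 195 + 588 = 783$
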